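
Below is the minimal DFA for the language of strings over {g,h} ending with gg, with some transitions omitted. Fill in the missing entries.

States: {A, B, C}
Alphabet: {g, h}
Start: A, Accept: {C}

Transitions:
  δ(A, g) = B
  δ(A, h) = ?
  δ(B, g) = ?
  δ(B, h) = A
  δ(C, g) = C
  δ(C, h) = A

From the language and accept set, identify what each state tracks — A: last symbol not g; B: one trailing g; C: two trailing g's.
Each missing δ(q, a) is the state matching the new tracked value after reading a.
δ(A, h) = A; δ(B, g) = C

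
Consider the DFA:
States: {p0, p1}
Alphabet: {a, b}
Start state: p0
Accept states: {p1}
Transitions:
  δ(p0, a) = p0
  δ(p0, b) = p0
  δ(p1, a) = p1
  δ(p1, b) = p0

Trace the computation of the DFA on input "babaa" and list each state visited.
read 'b': p0 → p0
  read 'a': p0 → p0
  read 'b': p0 → p0
  read 'a': p0 → p0
  read 'a': p0 → p0
p0 -> p0 -> p0 -> p0 -> p0 -> p0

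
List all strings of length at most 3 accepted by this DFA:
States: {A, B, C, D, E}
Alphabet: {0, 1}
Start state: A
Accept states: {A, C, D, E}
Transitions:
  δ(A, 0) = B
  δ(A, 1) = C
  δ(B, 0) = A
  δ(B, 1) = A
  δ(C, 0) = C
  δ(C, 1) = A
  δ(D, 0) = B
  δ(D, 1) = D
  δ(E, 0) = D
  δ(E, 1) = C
ε, 1, 00, 01, 10, 11, 001, 011, 100, 101, 111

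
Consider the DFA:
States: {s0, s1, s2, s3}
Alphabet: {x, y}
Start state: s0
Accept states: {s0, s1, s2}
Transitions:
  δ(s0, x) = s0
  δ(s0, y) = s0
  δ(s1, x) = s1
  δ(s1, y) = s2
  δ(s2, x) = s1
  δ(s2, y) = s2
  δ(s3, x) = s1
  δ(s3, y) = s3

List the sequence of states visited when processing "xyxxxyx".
read 'x': s0 → s0
  read 'y': s0 → s0
  read 'x': s0 → s0
  read 'x': s0 → s0
  read 'x': s0 → s0
  read 'y': s0 → s0
  read 'x': s0 → s0
s0 -> s0 -> s0 -> s0 -> s0 -> s0 -> s0 -> s0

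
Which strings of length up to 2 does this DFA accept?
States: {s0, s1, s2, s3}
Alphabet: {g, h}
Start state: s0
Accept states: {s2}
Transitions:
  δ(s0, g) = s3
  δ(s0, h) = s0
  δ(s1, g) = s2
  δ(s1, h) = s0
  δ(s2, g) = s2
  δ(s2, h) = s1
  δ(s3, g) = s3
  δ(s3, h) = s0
None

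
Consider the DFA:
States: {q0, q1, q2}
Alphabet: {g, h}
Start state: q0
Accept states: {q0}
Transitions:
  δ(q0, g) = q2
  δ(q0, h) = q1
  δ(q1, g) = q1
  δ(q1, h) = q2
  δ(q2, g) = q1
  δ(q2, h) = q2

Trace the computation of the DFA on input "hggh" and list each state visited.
read 'h': q0 → q1
  read 'g': q1 → q1
  read 'g': q1 → q1
  read 'h': q1 → q2
q0 -> q1 -> q1 -> q1 -> q2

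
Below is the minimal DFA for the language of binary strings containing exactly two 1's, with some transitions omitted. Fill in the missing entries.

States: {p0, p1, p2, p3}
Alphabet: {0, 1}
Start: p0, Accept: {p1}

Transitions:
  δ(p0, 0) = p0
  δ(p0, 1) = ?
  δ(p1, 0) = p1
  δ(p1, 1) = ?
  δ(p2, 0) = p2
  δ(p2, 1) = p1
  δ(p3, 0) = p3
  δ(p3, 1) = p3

From the language and accept set, identify what each state tracks — p0: zero 1's; p1: two 1's; p2: one 1; p3: ≥ three 1's (dead).
Each missing δ(q, a) is the state matching the new tracked value after reading a.
δ(p0, 1) = p2; δ(p1, 1) = p3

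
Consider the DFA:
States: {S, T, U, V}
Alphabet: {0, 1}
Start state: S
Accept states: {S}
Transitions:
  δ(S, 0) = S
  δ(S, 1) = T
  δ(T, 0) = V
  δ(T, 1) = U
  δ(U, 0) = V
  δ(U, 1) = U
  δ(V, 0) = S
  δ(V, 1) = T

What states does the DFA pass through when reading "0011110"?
read '0': S → S
  read '0': S → S
  read '1': S → T
  read '1': T → U
  read '1': U → U
  read '1': U → U
  read '0': U → V
S -> S -> S -> T -> U -> U -> U -> V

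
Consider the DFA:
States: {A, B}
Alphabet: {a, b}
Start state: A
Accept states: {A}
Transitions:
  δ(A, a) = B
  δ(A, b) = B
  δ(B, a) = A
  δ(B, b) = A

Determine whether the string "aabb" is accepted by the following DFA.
Processing string "aabb":
  A --a--> B
  B --a--> A
  A --b--> B
  B --b--> A
Final state: A
Accept states: {A}
Yes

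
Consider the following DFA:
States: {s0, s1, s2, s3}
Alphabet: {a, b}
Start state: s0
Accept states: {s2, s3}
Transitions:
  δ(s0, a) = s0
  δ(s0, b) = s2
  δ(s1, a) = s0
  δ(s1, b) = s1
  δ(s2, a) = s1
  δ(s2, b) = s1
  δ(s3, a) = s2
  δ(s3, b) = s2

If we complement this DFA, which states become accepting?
Complement accept states = All states \ Original accept states
= {s0, s1, s2, s3} \ {s2, s3}
{s0, s1}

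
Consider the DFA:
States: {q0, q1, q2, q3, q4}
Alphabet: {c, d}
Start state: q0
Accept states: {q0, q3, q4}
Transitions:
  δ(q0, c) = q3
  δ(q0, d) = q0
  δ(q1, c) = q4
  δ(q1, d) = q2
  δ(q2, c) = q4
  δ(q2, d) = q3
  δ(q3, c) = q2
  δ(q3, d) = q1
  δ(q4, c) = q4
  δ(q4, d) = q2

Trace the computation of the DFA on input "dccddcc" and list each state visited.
read 'd': q0 → q0
  read 'c': q0 → q3
  read 'c': q3 → q2
  read 'd': q2 → q3
  read 'd': q3 → q1
  read 'c': q1 → q4
  read 'c': q4 → q4
q0 -> q0 -> q3 -> q2 -> q3 -> q1 -> q4 -> q4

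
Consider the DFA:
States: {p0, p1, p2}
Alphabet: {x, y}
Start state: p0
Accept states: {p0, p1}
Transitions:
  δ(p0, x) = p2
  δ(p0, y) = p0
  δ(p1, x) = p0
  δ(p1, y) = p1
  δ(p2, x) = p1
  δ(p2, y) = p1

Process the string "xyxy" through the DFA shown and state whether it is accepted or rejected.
Processing string "xyxy":
  p0 --x--> p2
  p2 --y--> p1
  p1 --x--> p0
  p0 --y--> p0
Final state: p0
Accept states: {p0, p1}
Yes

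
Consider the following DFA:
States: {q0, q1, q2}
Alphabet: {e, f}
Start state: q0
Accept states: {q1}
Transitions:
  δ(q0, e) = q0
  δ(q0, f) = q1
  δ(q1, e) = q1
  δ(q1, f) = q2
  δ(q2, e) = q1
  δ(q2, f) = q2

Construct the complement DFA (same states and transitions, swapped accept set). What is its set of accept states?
Complement accept states = All states \ Original accept states
= {q0, q1, q2} \ {q1}
{q0, q2}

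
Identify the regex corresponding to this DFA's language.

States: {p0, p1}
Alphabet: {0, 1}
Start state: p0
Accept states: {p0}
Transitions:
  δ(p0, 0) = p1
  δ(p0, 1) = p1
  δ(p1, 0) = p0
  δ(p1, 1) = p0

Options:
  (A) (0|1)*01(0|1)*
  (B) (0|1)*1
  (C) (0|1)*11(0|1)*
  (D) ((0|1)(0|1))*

Check each option against the DFA on short strings; one disagreement eliminates an option:
  (A) (0|1)*01(0|1)*: on ε the DFA stays in p0 and accepts (p0 ∈ Accept), but the regex does not match it → eliminate
  (B) (0|1)*1: on ε the DFA stays in p0 and accepts (p0 ∈ Accept), but the regex does not match it → eliminate
  (C) (0|1)*11(0|1)*: on ε the DFA stays in p0 and accepts (p0 ∈ Accept), but the regex does not match it → eliminate
  (D) ((0|1)(0|1))*: agrees with the DFA on every string of length ≤ 6
Only (D) is consistent with the DFA.
(D) ((0|1)(0|1))*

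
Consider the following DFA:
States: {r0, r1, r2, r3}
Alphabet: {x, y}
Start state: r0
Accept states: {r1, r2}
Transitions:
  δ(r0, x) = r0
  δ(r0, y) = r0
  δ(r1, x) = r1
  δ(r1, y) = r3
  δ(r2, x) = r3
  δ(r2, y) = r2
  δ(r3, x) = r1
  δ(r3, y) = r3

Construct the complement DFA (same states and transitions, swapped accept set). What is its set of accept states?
Complement accept states = All states \ Original accept states
= {r0, r1, r2, r3} \ {r1, r2}
{r0, r3}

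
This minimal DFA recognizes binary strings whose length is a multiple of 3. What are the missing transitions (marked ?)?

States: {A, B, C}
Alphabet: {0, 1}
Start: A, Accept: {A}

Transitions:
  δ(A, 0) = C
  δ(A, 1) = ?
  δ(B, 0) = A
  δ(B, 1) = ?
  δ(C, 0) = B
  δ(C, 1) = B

From the language and accept set, identify what each state tracks — A: length ≡ 0 (mod 3); B: length ≡ 2 (mod 3); C: length ≡ 1 (mod 3).
Each missing δ(q, a) is the state matching the new tracked value after reading a.
δ(A, 1) = C; δ(B, 1) = A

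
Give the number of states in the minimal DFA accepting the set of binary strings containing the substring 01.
By Myhill–Nerode, count the distinguishable equivalence classes: three classes — no 0 yet / 0 seen but no 01 / 01 seen.
3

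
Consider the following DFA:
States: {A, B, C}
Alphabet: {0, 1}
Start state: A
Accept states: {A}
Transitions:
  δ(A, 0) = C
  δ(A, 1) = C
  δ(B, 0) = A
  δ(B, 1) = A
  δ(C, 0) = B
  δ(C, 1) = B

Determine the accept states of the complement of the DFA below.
Complement accept states = All states \ Original accept states
= {A, B, C} \ {A}
{B, C}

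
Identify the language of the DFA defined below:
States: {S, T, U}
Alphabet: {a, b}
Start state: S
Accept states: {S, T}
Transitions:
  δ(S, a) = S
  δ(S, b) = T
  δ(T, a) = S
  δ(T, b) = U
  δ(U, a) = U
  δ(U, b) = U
Testing a few strings:
  'bab' → accept
  'b' → accept
  'aba' → accept
  'aa' → accept
State roles: S=last symbol not b (ok); T=last symbol b (ok); U=saw bb (dead)
All strings over {a,b} with no two consecutive b's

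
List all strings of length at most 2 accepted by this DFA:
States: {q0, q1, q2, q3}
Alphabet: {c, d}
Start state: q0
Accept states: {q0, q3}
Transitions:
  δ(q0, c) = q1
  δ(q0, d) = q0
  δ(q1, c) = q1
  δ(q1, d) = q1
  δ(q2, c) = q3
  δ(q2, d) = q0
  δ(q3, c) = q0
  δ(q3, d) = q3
ε, d, dd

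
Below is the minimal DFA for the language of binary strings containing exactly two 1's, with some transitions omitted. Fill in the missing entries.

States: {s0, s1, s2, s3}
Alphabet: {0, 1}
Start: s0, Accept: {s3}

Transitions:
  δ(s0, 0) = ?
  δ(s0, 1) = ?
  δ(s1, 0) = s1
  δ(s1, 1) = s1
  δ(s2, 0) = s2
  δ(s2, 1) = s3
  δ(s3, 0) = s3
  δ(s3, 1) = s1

From the language and accept set, identify what each state tracks — s0: zero 1's; s1: ≥ three 1's (dead); s2: one 1; s3: two 1's.
Each missing δ(q, a) is the state matching the new tracked value after reading a.
δ(s0, 0) = s0; δ(s0, 1) = s2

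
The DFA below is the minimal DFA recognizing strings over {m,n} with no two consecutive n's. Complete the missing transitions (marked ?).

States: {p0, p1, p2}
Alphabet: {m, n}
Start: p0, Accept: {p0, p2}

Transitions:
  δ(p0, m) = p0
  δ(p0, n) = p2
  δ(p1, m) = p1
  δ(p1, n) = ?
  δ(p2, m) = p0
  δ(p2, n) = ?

From the language and accept set, identify what each state tracks — p0: last symbol not n (ok); p1: saw nn (dead); p2: last symbol n (ok).
Each missing δ(q, a) is the state matching the new tracked value after reading a.
δ(p1, n) = p1; δ(p2, n) = p1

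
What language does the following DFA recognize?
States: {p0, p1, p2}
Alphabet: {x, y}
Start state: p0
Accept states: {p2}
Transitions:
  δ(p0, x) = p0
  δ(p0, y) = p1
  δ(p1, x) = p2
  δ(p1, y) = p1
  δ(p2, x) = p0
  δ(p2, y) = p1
Testing a few strings:
  'y' → reject
  'yyyx' → accept
  'xxx' → reject
  'x' → reject
State roles: p0=no suffix match; p1=one trailing y; p2=suffix is yx
All strings over {x,y} ending with yx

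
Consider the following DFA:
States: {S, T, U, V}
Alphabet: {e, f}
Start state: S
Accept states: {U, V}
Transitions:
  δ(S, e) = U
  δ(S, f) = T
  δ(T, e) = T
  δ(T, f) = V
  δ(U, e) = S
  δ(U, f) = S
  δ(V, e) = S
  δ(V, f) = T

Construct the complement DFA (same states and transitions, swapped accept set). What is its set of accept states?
Complement accept states = All states \ Original accept states
= {S, T, U, V} \ {U, V}
{S, T}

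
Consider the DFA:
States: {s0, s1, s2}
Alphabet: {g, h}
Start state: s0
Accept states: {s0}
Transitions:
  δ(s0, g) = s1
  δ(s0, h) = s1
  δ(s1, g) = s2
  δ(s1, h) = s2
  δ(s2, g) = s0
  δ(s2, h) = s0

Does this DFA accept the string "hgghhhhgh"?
Processing string "hgghhhhgh":
  s0 --h--> s1
  s1 --g--> s2
  s2 --g--> s0
  s0 --h--> s1
  s1 --h--> s2
  s2 --h--> s0
  s0 --h--> s1
  s1 --g--> s2
  s2 --h--> s0
Final state: s0
Accept states: {s0}
Yes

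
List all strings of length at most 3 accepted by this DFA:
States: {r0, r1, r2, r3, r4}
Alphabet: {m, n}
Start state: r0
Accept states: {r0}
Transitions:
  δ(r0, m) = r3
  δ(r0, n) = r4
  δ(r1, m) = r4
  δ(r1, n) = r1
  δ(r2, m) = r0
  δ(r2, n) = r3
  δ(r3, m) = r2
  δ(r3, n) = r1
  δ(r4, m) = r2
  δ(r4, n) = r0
ε, nn, mmm, nmm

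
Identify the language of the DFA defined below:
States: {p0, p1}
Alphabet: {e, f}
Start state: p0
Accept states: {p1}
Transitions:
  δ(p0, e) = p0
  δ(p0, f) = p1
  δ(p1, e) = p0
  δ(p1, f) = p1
Testing a few strings:
  'fee' → reject
  'fe' → reject
  'ef' → accept
  'e' → reject
State roles: p0=last symbol not f; p1=last symbol is f
All strings over {e,f} ending with f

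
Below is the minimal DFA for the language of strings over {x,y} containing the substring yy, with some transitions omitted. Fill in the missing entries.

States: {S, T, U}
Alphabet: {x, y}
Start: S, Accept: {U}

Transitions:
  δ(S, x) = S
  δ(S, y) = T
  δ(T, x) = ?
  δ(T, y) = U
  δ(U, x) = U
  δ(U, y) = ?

From the language and accept set, identify what each state tracks — S: no progress toward yy; T: one trailing y; U: substring yy seen.
Each missing δ(q, a) is the state matching the new tracked value after reading a.
δ(T, x) = S; δ(U, y) = U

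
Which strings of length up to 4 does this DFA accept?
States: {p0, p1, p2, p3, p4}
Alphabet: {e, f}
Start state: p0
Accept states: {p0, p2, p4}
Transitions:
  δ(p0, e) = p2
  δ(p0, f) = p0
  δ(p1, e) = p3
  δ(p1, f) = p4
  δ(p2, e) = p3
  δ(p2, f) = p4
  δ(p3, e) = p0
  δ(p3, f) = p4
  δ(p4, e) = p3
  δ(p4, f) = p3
ε, e, f, ef, fe, ff, eee, eef, fef, ffe, fff, eeee, eeef, efee, efef, effe, efff, feee, feef, ffef, fffe, ffff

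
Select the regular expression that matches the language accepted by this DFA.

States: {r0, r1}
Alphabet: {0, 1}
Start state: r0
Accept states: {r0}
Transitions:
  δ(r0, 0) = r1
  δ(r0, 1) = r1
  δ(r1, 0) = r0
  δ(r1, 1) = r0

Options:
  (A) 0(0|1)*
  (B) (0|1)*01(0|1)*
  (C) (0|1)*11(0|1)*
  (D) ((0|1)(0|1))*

Check each option against the DFA on short strings; one disagreement eliminates an option:
  (A) 0(0|1)*: on ε the DFA stays in r0 and accepts (r0 ∈ Accept), but the regex does not match it → eliminate
  (B) (0|1)*01(0|1)*: on ε the DFA stays in r0 and accepts (r0 ∈ Accept), but the regex does not match it → eliminate
  (C) (0|1)*11(0|1)*: on ε the DFA stays in r0 and accepts (r0 ∈ Accept), but the regex does not match it → eliminate
  (D) ((0|1)(0|1))*: agrees with the DFA on every string of length ≤ 6
Only (D) is consistent with the DFA.
(D) ((0|1)(0|1))*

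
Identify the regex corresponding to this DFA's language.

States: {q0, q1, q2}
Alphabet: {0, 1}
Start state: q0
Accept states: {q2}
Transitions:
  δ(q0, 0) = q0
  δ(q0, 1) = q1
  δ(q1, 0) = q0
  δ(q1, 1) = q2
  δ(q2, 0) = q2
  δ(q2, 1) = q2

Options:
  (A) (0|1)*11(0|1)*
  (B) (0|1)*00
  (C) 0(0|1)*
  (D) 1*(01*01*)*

Check each option against the DFA on short strings; one disagreement eliminates an option:
  (A) (0|1)*11(0|1)*: agrees with the DFA on every string of length ≤ 6
  (B) (0|1)*00: on '00' the DFA goes q0 → q0 → q0 and rejects (q0 ∉ Accept), but the regex matches it → eliminate
  (C) 0(0|1)*: on '0' the DFA goes q0 → q0 and rejects (q0 ∉ Accept), but the regex matches it → eliminate
  (D) 1*(01*01*)*: on ε the DFA stays in q0 and rejects (q0 ∉ Accept), but the regex matches it → eliminate
Only (A) is consistent with the DFA.
(A) (0|1)*11(0|1)*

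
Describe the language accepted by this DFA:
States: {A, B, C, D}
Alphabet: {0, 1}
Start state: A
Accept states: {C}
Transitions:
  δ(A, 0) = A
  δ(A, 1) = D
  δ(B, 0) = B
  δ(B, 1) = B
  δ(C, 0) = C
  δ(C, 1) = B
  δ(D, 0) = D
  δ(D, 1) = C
Testing a few strings:
  '11' → accept
  '1011' → reject
  '100' → reject
  '1111' → reject
State roles: A=zero 1's; B=≥ three 1's (dead); C=two 1's; D=one 1
All binary strings containing exactly two 1's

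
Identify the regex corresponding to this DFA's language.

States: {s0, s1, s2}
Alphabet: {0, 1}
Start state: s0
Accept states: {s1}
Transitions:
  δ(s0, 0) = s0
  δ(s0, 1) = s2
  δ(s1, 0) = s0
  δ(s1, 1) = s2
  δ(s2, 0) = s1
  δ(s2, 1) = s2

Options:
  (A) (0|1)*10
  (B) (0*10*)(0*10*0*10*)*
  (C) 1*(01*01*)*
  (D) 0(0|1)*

Check each option against the DFA on short strings; one disagreement eliminates an option:
  (A) (0|1)*10: agrees with the DFA on every string of length ≤ 6
  (B) (0*10*)(0*10*0*10*)*: on '1' the DFA goes s0 → s2 and rejects (s2 ∉ Accept), but the regex matches it → eliminate
  (C) 1*(01*01*)*: on ε the DFA stays in s0 and rejects (s0 ∉ Accept), but the regex matches it → eliminate
  (D) 0(0|1)*: on '0' the DFA goes s0 → s0 and rejects (s0 ∉ Accept), but the regex matches it → eliminate
Only (A) is consistent with the DFA.
(A) (0|1)*10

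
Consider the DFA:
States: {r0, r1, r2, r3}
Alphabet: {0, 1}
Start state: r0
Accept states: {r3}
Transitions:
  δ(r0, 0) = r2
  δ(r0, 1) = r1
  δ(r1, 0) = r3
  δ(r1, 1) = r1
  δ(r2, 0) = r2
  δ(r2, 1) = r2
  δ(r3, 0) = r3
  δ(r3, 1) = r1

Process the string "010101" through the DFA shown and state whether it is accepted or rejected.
Processing string "010101":
  r0 --0--> r2
  r2 --1--> r2
  r2 --0--> r2
  r2 --1--> r2
  r2 --0--> r2
  r2 --1--> r2
Final state: r2
Accept states: {r3}
No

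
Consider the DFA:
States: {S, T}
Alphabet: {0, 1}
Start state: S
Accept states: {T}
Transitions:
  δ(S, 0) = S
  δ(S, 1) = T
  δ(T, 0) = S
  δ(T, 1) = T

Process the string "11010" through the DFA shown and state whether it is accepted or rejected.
Processing string "11010":
  S --1--> T
  T --1--> T
  T --0--> S
  S --1--> T
  T --0--> S
Final state: S
Accept states: {T}
No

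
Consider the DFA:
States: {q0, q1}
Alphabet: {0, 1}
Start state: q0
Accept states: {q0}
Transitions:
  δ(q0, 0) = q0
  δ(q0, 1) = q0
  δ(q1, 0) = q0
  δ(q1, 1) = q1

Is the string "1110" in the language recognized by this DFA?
Processing string "1110":
  q0 --1--> q0
  q0 --1--> q0
  q0 --1--> q0
  q0 --0--> q0
Final state: q0
Accept states: {q0}
Yes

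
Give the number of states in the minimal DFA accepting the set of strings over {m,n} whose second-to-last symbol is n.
By Myhill–Nerode, count the distinguishable equivalence classes: 2^2 = 4 classes — the DFA must remember the last 2 symbols read; every pair of distinct length-2 suffixes is distinguishable by some continuation.
4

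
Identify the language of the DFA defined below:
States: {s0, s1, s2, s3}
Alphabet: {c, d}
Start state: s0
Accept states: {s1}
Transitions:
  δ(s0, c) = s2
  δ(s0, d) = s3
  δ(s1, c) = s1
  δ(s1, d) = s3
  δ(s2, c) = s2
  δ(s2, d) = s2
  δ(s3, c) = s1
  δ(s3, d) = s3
Testing a few strings:
  'c' → reject
  'cd' → reject
  'cc' → reject
  'cddc' → reject
State roles: s0=no input read; s1=started with d, last symbol c; s2=started with c (dead); s3=started with d, last symbol d
All strings over {c,d} that start with d and end with c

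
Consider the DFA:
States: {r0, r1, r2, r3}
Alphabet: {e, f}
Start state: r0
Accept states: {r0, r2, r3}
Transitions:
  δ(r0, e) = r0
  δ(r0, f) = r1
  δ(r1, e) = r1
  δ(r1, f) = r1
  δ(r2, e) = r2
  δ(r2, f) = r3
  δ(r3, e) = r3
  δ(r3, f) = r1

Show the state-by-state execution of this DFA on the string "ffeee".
read 'f': r0 → r1
  read 'f': r1 → r1
  read 'e': r1 → r1
  read 'e': r1 → r1
  read 'e': r1 → r1
r0 -> r1 -> r1 -> r1 -> r1 -> r1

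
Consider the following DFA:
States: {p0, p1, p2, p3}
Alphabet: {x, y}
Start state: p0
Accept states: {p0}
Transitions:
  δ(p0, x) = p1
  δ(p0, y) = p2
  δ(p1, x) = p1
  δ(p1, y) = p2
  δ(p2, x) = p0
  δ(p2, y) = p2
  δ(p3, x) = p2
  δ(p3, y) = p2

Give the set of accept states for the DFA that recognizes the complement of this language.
Complement accept states = All states \ Original accept states
= {p0, p1, p2, p3} \ {p0}
{p1, p2, p3}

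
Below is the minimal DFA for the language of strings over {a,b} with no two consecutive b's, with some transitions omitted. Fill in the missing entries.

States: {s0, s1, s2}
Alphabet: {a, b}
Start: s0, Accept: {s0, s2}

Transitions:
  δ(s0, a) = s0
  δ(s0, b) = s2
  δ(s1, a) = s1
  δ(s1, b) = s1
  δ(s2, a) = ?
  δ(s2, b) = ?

From the language and accept set, identify what each state tracks — s0: last symbol not b (ok); s1: saw bb (dead); s2: last symbol b (ok).
Each missing δ(q, a) is the state matching the new tracked value after reading a.
δ(s2, a) = s0; δ(s2, b) = s1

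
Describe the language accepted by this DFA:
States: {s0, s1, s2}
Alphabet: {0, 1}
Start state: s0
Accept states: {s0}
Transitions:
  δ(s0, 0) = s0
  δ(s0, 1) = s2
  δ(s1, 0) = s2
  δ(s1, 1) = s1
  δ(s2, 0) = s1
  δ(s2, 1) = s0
Testing a few strings:
  '1' → reject
  '0' → accept
  '1001' → accept
  '0010' → reject
State roles: s0=value ≡ 0 (mod 3); s1=value ≡ 2 (mod 3); s2=value ≡ 1 (mod 3)
All binary strings representing a multiple of 3 (read in base 2; leading zeros allowed and ε counts as 0)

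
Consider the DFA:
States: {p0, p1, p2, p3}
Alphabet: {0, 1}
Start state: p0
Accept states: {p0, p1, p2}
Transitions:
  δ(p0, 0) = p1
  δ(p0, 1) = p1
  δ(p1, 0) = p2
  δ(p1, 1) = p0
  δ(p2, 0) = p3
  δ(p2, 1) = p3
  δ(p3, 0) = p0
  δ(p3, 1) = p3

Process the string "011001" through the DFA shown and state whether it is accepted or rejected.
Processing string "011001":
  p0 --0--> p1
  p1 --1--> p0
  p0 --1--> p1
  p1 --0--> p2
  p2 --0--> p3
  p3 --1--> p3
Final state: p3
Accept states: {p0, p1, p2}
No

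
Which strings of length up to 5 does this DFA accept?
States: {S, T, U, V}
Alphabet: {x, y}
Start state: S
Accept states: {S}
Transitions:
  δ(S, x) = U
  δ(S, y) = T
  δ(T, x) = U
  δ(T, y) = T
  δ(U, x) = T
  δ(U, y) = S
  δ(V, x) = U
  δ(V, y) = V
ε, xy, yxy, xxxy, xyxy, yyxy, xxyxy, xyyxy, yxxxy, yxyxy, yyyxy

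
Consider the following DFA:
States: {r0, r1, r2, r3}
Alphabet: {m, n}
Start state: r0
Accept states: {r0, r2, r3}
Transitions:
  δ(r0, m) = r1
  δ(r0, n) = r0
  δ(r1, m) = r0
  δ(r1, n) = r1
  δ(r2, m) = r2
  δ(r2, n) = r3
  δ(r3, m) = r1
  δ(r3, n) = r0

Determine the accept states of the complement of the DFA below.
Complement accept states = All states \ Original accept states
= {r0, r1, r2, r3} \ {r0, r2, r3}
{r1}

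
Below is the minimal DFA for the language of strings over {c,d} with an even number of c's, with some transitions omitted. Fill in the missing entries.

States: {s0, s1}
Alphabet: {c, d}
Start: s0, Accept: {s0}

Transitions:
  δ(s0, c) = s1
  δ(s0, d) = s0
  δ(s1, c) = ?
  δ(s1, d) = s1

From the language and accept set, identify what each state tracks — s0: even number of c's so far; s1: odd number of c's so far.
Each missing δ(q, a) is the state matching the new tracked value after reading a.
δ(s1, c) = s0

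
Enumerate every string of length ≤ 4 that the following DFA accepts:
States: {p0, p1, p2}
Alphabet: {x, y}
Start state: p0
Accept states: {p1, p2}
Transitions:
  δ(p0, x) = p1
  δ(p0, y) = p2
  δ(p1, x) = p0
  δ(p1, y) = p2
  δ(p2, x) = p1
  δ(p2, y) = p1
x, y, xy, yx, yy, xxx, xxy, xyx, xyy, yxy, yyy, xxxy, xxyx, xxyy, xyxy, xyyy, yxxx, yxxy, yxyx, yxyy, yyxx, yyxy, yyyx, yyyy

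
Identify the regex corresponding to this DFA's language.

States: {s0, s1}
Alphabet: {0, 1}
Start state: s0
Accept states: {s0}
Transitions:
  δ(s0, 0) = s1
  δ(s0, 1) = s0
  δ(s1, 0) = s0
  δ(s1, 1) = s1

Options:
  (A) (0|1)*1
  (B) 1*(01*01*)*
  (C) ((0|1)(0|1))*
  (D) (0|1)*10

Check each option against the DFA on short strings; one disagreement eliminates an option:
  (A) (0|1)*1: on ε the DFA stays in s0 and accepts (s0 ∈ Accept), but the regex does not match it → eliminate
  (B) 1*(01*01*)*: agrees with the DFA on every string of length ≤ 6
  (C) ((0|1)(0|1))*: on '1' the DFA goes s0 → s0 and accepts (s0 ∈ Accept), but the regex does not match it → eliminate
  (D) (0|1)*10: on ε the DFA stays in s0 and accepts (s0 ∈ Accept), but the regex does not match it → eliminate
Only (B) is consistent with the DFA.
(B) 1*(01*01*)*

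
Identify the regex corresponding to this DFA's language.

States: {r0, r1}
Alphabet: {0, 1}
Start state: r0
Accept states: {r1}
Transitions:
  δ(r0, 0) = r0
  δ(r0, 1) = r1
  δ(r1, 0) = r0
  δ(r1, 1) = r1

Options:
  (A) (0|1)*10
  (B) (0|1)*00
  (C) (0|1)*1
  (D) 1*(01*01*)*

Check each option against the DFA on short strings; one disagreement eliminates an option:
  (A) (0|1)*10: on '1' the DFA goes r0 → r1 and accepts (r1 ∈ Accept), but the regex does not match it → eliminate
  (B) (0|1)*00: on '1' the DFA goes r0 → r1 and accepts (r1 ∈ Accept), but the regex does not match it → eliminate
  (C) (0|1)*1: agrees with the DFA on every string of length ≤ 6
  (D) 1*(01*01*)*: on ε the DFA stays in r0 and rejects (r0 ∉ Accept), but the regex matches it → eliminate
Only (C) is consistent with the DFA.
(C) (0|1)*1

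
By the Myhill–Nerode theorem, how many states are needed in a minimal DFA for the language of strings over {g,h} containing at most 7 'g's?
By Myhill–Nerode, count the distinguishable equivalence classes: 9 classes — having seen 0, 1, …, 7, or >7 copies of 'g'; counts 0 through 7 are accepting and >7 is dead.
9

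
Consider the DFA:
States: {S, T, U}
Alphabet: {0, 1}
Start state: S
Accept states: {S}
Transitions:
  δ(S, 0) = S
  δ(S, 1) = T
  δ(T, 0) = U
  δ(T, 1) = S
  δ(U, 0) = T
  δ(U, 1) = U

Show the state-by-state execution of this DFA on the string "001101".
read '0': S → S
  read '0': S → S
  read '1': S → T
  read '1': T → S
  read '0': S → S
  read '1': S → T
S -> S -> S -> T -> S -> S -> T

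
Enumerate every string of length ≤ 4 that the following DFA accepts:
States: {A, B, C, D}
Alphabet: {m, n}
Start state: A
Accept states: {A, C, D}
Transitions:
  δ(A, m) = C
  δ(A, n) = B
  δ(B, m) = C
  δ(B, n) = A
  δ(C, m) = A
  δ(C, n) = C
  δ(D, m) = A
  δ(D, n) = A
ε, m, mm, mn, nm, nn, mmm, mnm, mnn, nmm, nmn, nnm, mmmm, mmmn, mmnm, mmnn, mnmm, mnnm, mnnn, nmmm, nmnm, nmnn, nnmm, nnmn, nnnm, nnnn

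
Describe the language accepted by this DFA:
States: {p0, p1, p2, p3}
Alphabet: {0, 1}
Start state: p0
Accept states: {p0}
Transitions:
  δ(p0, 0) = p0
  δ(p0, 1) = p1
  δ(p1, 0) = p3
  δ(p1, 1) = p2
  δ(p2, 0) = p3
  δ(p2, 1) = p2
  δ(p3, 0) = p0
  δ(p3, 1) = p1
Testing a few strings:
  '001' → reject
  '10' → reject
  '0' → accept
  '11' → reject
State roles: p0=value ≡ 0 (mod 4); p1=value ≡ 1 (mod 4); p2=value ≡ 3 (mod 4); p3=value ≡ 2 (mod 4)
All binary strings representing a multiple of 4 (read in base 2; leading zeros allowed and ε counts as 0)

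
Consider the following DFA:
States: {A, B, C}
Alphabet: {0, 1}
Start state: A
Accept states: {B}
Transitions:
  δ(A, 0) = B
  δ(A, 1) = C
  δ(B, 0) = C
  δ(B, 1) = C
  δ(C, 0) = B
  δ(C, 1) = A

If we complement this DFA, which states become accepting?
Complement accept states = All states \ Original accept states
= {A, B, C} \ {B}
{A, C}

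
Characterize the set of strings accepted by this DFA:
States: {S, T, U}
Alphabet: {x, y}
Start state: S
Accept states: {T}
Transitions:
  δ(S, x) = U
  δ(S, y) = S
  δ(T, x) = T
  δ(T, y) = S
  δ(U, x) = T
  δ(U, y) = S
Testing a few strings:
  'xyx' → reject
  'xx' → accept
  'xxx' → accept
  'xy' → reject
State roles: S=last symbol not x; T=two trailing x's; U=one trailing x
All strings over {x,y} ending with xx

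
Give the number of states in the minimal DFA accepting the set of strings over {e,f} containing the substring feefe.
By Myhill–Nerode, count the distinguishable equivalence classes: 6 classes — one per longest suffix of the input that is a prefix of 'feefe' (lengths 0 through 4), plus an absorbing 'already seen feefe' class.
6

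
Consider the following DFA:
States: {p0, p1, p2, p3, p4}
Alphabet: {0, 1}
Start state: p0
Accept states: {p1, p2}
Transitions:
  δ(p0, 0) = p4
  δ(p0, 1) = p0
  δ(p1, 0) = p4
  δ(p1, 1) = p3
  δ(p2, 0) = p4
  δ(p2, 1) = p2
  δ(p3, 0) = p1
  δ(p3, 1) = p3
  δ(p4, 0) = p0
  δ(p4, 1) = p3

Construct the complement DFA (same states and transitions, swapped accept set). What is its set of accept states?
Complement accept states = All states \ Original accept states
= {p0, p1, p2, p3, p4} \ {p1, p2}
{p0, p3, p4}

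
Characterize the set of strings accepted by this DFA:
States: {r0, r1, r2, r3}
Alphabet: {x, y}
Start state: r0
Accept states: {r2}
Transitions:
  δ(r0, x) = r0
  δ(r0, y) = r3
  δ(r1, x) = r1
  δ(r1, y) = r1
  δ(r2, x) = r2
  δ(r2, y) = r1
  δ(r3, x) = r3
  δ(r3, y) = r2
Testing a few strings:
  'yxyx' → accept
  'y' → reject
  'yxyy' → reject
  'yyy' → reject
State roles: r0=zero y's; r1=≥ three y's (dead); r2=two y's; r3=one y
All strings over {x,y} containing exactly two y's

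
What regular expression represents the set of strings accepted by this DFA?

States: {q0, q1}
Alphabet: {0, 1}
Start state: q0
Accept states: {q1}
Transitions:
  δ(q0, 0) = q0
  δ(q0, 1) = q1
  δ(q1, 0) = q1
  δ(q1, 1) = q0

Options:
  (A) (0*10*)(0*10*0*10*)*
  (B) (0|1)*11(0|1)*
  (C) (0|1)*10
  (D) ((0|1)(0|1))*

Check each option against the DFA on short strings; one disagreement eliminates an option:
  (A) (0*10*)(0*10*0*10*)*: agrees with the DFA on every string of length ≤ 6
  (B) (0|1)*11(0|1)*: on '1' the DFA goes q0 → q1 and accepts (q1 ∈ Accept), but the regex does not match it → eliminate
  (C) (0|1)*10: on '1' the DFA goes q0 → q1 and accepts (q1 ∈ Accept), but the regex does not match it → eliminate
  (D) ((0|1)(0|1))*: on ε the DFA stays in q0 and rejects (q0 ∉ Accept), but the regex matches it → eliminate
Only (A) is consistent with the DFA.
(A) (0*10*)(0*10*0*10*)*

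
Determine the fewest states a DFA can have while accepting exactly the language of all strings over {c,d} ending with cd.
By Myhill–Nerode, count the distinguishable equivalence classes: 3 classes — one per longest suffix of the input that is a prefix of 'cd' (lengths 0 through 2); only the length-2 class is accepting.
3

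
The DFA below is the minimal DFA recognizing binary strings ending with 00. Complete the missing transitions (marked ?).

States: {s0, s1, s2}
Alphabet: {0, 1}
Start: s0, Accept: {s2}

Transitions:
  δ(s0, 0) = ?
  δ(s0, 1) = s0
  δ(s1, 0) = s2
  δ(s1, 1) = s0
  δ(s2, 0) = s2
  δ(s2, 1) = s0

From the language and accept set, identify what each state tracks — s0: last symbol not 0; s1: one trailing 0; s2: two trailing 0's.
Each missing δ(q, a) is the state matching the new tracked value after reading a.
δ(s0, 0) = s1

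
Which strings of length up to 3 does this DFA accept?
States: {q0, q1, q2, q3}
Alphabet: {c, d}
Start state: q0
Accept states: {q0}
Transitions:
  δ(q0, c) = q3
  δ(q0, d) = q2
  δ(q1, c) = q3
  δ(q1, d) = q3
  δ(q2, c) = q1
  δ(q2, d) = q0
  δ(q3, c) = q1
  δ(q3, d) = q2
ε, dd, cdd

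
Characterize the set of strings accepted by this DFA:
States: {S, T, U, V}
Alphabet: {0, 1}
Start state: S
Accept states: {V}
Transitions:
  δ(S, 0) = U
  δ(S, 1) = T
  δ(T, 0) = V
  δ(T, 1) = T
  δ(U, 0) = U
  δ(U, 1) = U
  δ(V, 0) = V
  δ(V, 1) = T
Testing a few strings:
  '00' → reject
  '101' → reject
  '0' → reject
  '01' → reject
State roles: S=no input read; T=started with 1, last symbol 1; U=started with 0 (dead); V=started with 1, last symbol 0
All binary strings that start with 1 and end with 0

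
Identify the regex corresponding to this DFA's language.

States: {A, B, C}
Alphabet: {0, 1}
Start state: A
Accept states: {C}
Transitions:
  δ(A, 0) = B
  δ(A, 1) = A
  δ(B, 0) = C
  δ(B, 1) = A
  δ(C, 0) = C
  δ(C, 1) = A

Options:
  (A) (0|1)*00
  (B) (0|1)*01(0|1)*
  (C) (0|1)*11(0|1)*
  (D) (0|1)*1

Check each option against the DFA on short strings; one disagreement eliminates an option:
  (A) (0|1)*00: agrees with the DFA on every string of length ≤ 6
  (B) (0|1)*01(0|1)*: on '00' the DFA goes A → B → C and accepts (C ∈ Accept), but the regex does not match it → eliminate
  (C) (0|1)*11(0|1)*: on '00' the DFA goes A → B → C and accepts (C ∈ Accept), but the regex does not match it → eliminate
  (D) (0|1)*1: on '1' the DFA goes A → A and rejects (A ∉ Accept), but the regex matches it → eliminate
Only (A) is consistent with the DFA.
(A) (0|1)*00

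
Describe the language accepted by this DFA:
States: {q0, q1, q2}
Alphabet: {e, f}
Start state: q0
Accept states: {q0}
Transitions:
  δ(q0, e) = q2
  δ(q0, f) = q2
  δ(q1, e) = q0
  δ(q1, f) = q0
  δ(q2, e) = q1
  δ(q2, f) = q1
Testing a few strings:
  'ef' → reject
  'fe' → reject
  'eeff' → reject
  'eef' → accept
State roles: q0=length ≡ 0 (mod 3); q1=length ≡ 2 (mod 3); q2=length ≡ 1 (mod 3)
All strings over {e,f} whose length is a multiple of 3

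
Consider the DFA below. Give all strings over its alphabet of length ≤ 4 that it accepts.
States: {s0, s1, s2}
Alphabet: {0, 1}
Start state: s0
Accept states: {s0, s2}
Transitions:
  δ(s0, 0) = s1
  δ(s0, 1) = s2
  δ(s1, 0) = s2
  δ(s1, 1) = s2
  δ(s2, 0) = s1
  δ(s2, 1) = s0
ε, 1, 00, 01, 11, 001, 011, 100, 101, 111, 0000, 0001, 0011, 0100, 0101, 0111, 1001, 1011, 1100, 1101, 1111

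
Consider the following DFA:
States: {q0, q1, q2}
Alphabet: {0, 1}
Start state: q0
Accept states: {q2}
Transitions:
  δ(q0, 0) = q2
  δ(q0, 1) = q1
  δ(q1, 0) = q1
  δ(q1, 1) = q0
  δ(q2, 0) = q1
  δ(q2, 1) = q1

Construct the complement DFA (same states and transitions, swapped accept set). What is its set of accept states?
Complement accept states = All states \ Original accept states
= {q0, q1, q2} \ {q2}
{q0, q1}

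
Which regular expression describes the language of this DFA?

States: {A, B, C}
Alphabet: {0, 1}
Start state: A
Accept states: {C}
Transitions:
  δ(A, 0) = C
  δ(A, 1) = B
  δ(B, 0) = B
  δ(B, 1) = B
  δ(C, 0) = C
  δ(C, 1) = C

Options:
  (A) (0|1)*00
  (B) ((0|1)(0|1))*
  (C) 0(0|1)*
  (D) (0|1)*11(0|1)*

Check each option against the DFA on short strings; one disagreement eliminates an option:
  (A) (0|1)*00: on '0' the DFA goes A → C and accepts (C ∈ Accept), but the regex does not match it → eliminate
  (B) ((0|1)(0|1))*: on ε the DFA stays in A and rejects (A ∉ Accept), but the regex matches it → eliminate
  (C) 0(0|1)*: agrees with the DFA on every string of length ≤ 6
  (D) (0|1)*11(0|1)*: on '0' the DFA goes A → C and accepts (C ∈ Accept), but the regex does not match it → eliminate
Only (C) is consistent with the DFA.
(C) 0(0|1)*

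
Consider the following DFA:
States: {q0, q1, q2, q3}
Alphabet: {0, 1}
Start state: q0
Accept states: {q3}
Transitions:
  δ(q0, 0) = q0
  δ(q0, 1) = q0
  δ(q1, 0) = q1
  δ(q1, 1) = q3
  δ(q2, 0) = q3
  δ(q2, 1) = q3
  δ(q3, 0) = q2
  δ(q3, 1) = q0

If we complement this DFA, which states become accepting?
Complement accept states = All states \ Original accept states
= {q0, q1, q2, q3} \ {q3}
{q0, q1, q2}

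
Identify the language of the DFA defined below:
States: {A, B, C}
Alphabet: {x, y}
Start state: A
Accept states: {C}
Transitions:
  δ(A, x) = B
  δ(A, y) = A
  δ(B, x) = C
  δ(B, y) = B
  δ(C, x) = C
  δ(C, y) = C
Testing a few strings:
  'x' → reject
  'xy' → reject
  'xyyy' → reject
  'yxyy' → reject
State roles: A=zero x's seen; B=one x seen; C=≥ two x's seen
All strings over {x,y} containing at least two x's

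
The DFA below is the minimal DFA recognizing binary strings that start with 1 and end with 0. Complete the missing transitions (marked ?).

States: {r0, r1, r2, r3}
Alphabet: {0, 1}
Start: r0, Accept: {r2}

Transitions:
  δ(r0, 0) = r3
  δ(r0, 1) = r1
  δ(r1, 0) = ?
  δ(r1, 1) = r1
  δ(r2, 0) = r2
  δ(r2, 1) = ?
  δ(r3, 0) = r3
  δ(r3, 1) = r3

From the language and accept set, identify what each state tracks — r0: no input read; r1: started with 1, last symbol 1; r2: started with 1, last symbol 0; r3: started with 0 (dead).
Each missing δ(q, a) is the state matching the new tracked value after reading a.
δ(r1, 0) = r2; δ(r2, 1) = r1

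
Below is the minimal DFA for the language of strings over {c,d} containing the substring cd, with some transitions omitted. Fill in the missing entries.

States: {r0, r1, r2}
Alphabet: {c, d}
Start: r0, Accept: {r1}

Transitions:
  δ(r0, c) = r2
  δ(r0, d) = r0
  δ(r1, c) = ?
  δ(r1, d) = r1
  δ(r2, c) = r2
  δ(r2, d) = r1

From the language and accept set, identify what each state tracks — r0: no c seen yet; r1: substring cd seen; r2: seen a c, waiting for d.
Each missing δ(q, a) is the state matching the new tracked value after reading a.
δ(r1, c) = r1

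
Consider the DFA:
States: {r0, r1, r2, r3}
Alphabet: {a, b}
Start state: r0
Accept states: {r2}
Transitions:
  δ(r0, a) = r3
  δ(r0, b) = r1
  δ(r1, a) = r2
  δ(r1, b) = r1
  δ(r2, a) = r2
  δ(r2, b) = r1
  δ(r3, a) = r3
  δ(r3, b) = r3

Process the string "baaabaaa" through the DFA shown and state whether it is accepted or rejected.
Processing string "baaabaaa":
  r0 --b--> r1
  r1 --a--> r2
  r2 --a--> r2
  r2 --a--> r2
  r2 --b--> r1
  r1 --a--> r2
  r2 --a--> r2
  r2 --a--> r2
Final state: r2
Accept states: {r2}
Yes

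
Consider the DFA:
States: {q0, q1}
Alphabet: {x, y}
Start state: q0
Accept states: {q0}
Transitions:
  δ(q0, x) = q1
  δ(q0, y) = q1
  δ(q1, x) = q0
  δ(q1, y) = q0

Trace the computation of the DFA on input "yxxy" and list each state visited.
read 'y': q0 → q1
  read 'x': q1 → q0
  read 'x': q0 → q1
  read 'y': q1 → q0
q0 -> q1 -> q0 -> q1 -> q0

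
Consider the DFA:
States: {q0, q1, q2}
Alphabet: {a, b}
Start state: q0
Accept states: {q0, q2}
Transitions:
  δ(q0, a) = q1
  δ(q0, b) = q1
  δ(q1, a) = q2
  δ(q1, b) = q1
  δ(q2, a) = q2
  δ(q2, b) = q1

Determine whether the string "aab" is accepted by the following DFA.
Processing string "aab":
  q0 --a--> q1
  q1 --a--> q2
  q2 --b--> q1
Final state: q1
Accept states: {q0, q2}
No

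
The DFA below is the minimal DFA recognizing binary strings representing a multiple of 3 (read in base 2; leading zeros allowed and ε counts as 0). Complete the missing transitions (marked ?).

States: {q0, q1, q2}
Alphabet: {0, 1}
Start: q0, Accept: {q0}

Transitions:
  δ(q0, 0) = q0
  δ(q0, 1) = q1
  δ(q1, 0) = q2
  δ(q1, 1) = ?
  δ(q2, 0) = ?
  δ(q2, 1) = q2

From the language and accept set, identify what each state tracks — q0: value ≡ 0 (mod 3); q1: value ≡ 1 (mod 3); q2: value ≡ 2 (mod 3).
Each missing δ(q, a) is the state matching the new tracked value after reading a.
δ(q1, 1) = q0; δ(q2, 0) = q1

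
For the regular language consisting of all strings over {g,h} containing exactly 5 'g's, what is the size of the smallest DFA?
By Myhill–Nerode, count the distinguishable equivalence classes: 7 classes — having seen 0, 1, …, 5, or >5 copies of 'g'; the count-5 class is the only accepting one and >5 is dead.
7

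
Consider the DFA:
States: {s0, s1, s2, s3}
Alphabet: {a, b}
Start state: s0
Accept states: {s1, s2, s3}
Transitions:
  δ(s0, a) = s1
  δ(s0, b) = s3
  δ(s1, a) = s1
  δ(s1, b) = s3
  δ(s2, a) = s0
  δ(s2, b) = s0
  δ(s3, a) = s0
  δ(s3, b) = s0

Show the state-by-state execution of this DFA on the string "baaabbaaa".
read 'b': s0 → s3
  read 'a': s3 → s0
  read 'a': s0 → s1
  read 'a': s1 → s1
  read 'b': s1 → s3
  read 'b': s3 → s0
  read 'a': s0 → s1
  read 'a': s1 → s1
  read 'a': s1 → s1
s0 -> s3 -> s0 -> s1 -> s1 -> s3 -> s0 -> s1 -> s1 -> s1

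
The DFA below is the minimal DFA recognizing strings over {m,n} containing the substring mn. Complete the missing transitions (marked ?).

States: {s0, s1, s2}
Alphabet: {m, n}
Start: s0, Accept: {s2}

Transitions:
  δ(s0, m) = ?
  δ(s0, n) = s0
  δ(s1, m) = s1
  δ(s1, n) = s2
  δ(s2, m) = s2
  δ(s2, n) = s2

From the language and accept set, identify what each state tracks — s0: no m seen yet; s1: seen a m, waiting for n; s2: substring mn seen.
Each missing δ(q, a) is the state matching the new tracked value after reading a.
δ(s0, m) = s1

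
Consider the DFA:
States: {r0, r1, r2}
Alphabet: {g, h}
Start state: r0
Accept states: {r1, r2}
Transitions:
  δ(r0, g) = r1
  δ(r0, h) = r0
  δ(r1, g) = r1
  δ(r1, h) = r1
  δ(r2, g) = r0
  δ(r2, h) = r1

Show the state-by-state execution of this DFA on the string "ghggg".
read 'g': r0 → r1
  read 'h': r1 → r1
  read 'g': r1 → r1
  read 'g': r1 → r1
  read 'g': r1 → r1
r0 -> r1 -> r1 -> r1 -> r1 -> r1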